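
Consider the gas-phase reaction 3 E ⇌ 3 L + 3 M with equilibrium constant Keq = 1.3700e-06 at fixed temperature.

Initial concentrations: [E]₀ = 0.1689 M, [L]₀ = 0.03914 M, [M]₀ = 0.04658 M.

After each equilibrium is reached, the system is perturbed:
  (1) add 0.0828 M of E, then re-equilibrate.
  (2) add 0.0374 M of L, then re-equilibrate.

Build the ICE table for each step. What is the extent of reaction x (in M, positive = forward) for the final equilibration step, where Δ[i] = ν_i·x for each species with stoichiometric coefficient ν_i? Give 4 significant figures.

x = -0.005059 M

Q₀ = 1.2577e-06 vs Keq = 1.3700e-06 ⇒ Q<K, forward
Step 1:
                   E          L          M
  init        0.1689    0.03914    0.04658
  Δ       -5.4156e-04 5.4156e-04 5.4156e-04
  eq          0.1684    0.03968    0.04712
  solve Keq expr → x = 1.8052e-04; check Q = 1.3700e-06
Then add 0.0828 M of E.
Step 2:
                   E          L          M
  init        0.2512    0.03968    0.04712
  Δ        -0.008632   0.008632   0.008632
  eq          0.2425    0.04831    0.05575
  solve Keq expr → x = 0.002877; check Q = 1.3700e-06
Then add 0.0374 M of L.
Step 3:
                   E          L          M
  init        0.2425    0.08571    0.05575
  Δ          0.01518   -0.01518   -0.01518
  eq          0.2577    0.07054    0.04058
  solve Keq expr → x = -0.005059; check Q = 1.3700e-06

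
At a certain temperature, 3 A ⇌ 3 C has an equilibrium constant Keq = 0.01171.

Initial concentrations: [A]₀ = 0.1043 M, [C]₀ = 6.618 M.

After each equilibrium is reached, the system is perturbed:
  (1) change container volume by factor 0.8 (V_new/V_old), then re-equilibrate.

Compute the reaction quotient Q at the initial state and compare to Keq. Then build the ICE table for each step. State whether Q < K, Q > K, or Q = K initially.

Q₀ = 2.5546e+05; Q > K (proceeds reverse)

Q₀ = 2.5546e+05 vs Keq = 0.01171 ⇒ Q>K, reverse
Step 1:
                   A          C
  I           0.1043      6.618
  C            5.374     -5.374
  E            5.478      1.244
  solve Keq expr → x = -1.791; check Q = 0.01171
Then change container volume by factor 0.8 (V_new/V_old).
Step 2:
                   A          C
  I            6.848      1.555
  C                0          0
  E            6.848      1.555
  solve Keq expr → x = 0; check Q = 0.01171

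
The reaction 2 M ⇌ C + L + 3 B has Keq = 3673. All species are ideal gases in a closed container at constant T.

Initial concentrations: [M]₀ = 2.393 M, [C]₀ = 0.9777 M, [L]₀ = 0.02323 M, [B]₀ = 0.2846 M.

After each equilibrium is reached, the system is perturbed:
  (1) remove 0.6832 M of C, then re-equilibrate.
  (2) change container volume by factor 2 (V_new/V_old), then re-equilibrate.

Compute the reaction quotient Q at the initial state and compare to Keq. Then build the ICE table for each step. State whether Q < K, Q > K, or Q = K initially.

Q₀ = 9.1427e-05; Q < K (proceeds forward)

Q₀ = 9.1427e-05 vs Keq = 3673 ⇒ Q<K, forward
Step 1:
                   M          C          L          B
  I            2.393     0.9777    0.02323     0.2846
  C           -2.219      1.109      1.109      3.328
  E           0.1742      2.087      1.133      3.613
  solve Keq expr → x = 1.109; check Q = 3673
Then remove 0.6832 M of C.
Step 2:
                   M          C          L          B
  I           0.1742      1.404      1.133      3.613
  C         -0.02731    0.01366    0.01366    0.04097
  E           0.1469      1.418      1.146      3.654
  solve Keq expr → x = 0.01366; check Q = 3673
Then change container volume by factor 2 (V_new/V_old).
Step 3:
                   M          C          L          B
  I          0.07345     0.7088     0.5731      1.827
  C         -0.04505    0.02253    0.02253    0.06758
  E           0.0284     0.7313     0.5957      1.894
  solve Keq expr → x = 0.02253; check Q = 3673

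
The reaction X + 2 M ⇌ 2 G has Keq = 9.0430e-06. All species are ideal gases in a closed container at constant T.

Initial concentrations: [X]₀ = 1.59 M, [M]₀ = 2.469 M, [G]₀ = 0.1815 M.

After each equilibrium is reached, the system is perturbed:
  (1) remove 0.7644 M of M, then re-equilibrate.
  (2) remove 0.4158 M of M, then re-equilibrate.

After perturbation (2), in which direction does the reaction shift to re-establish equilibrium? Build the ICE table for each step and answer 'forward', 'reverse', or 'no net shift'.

Direction: reverse

Q₀ = 0.003399 vs Keq = 9.0430e-06 ⇒ Q>K, reverse
Step 1:
                  X         M         G
  init         1.59     2.469    0.1815
  Δ         0.08561    0.1712   -0.1712
  eq          1.676      2.64   0.01028
  solve Keq expr → x = -0.08561; check Q = 9.0430e-06
Then remove 0.7644 M of M.
Step 2:
                  X         M         G
  init        1.676     1.876   0.01028
  Δ         0.00148  0.002961 -0.002961
  eq          1.677     1.879  0.007317
  solve Keq expr → x = -0.00148; check Q = 9.0430e-06
Then remove 0.4158 M of M.
Step 3:
                  X         M         G
  init        1.677     1.463  0.007317
  Δ       8.0581e-04  0.001612 -0.001612
  eq          1.678     1.465  0.005705
  solve Keq expr → x = -8.0581e-04; check Q = 9.0430e-06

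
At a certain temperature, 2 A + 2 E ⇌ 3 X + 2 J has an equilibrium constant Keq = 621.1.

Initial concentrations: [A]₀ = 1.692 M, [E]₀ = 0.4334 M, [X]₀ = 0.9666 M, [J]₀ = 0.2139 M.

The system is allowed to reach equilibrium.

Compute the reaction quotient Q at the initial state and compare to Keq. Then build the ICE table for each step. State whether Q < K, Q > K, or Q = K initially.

Q₀ = 0.07684 vs Keq = 621.1 ⇒ Q<K, forward
Step 1:
                    A           E           X           J
  init          1.692      0.4334      0.9666      0.2139
  Δ           -0.3965     -0.3965      0.5948      0.3965
  eq            1.295     0.03689       1.561      0.6104
  solve Keq expr → x = 0.1983; check Q = 621.1

Q₀ = 0.07684; Q < K (proceeds forward)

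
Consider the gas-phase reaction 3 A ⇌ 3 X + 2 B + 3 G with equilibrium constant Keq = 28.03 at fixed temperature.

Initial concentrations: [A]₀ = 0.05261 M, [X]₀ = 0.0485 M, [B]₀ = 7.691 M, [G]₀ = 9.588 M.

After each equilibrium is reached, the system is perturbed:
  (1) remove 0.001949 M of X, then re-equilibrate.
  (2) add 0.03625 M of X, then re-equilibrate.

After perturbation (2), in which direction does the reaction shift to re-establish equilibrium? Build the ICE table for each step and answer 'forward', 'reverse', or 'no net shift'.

Q₀ = 4.0848e+04 vs Keq = 28.03 ⇒ Q>K, reverse
Step 1:
                   A          X          B          G
  init       0.05261     0.0485      7.691      9.588
  Δ          0.04085   -0.04085   -0.02723   -0.04085
  eq         0.09346    0.00765      7.664      9.547
  solve Keq expr → x = -0.01362; check Q = 28.03
Then remove 0.001949 M of X.
Step 2:
                   A          X          B          G
  init       0.09346   0.005701      7.664      9.547
  Δ          -0.0018     0.0018     0.0012     0.0018
  eq         0.09166   0.007501      7.665      9.549
  solve Keq expr → x = 5.9984e-04; check Q = 28.03
Then add 0.03625 M of X.
Step 3:
                   A          X          B          G
  init       0.09166    0.04375      7.665      9.549
  Δ          0.03346   -0.03346    -0.0223   -0.03346
  eq          0.1251    0.01029      7.643      9.515
  solve Keq expr → x = -0.01115; check Q = 28.03

Direction: reverse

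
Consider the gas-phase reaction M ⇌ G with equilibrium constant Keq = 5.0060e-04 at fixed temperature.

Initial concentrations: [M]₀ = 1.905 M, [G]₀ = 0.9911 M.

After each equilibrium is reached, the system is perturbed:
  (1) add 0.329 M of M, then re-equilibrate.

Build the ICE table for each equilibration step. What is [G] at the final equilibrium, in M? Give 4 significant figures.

Q₀ = 0.5203 vs Keq = 5.0060e-04 ⇒ Q>K, reverse
Step 1:
                    M           G
  init          1.905      0.9911
  Δ            0.9897     -0.9897
  eq            2.895    0.001449
  solve Keq expr → x = -0.9897; check Q = 5.0060e-04
Then add 0.329 M of M.
Step 2:
                    M           G
  init          3.224    0.001449
  Δ       -1.6461e-04  1.6461e-04
  eq            3.223    0.001614
  solve Keq expr → x = 1.6461e-04; check Q = 5.0060e-04

[G]_eq = 0.001614 M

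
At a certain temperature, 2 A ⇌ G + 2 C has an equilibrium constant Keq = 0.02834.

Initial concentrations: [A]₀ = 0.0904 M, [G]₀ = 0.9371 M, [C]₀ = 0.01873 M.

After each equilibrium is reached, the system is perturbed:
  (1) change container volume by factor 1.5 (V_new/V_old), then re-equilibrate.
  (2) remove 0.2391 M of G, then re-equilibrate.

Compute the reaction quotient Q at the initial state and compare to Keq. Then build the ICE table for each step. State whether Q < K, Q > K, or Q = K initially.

Q₀ = 0.04023 vs Keq = 0.02834 ⇒ Q>K, reverse
Step 1:
                   A          G          C
  I           0.0904     0.9371    0.01873
  C         0.002554  -0.001277  -0.002554
  E          0.09295     0.9358    0.01618
  solve Keq expr → x = -0.001277; check Q = 0.02834
Then change container volume by factor 1.5 (V_new/V_old).
Step 2:
                   A          G          C
  I          0.06197     0.6239    0.01078
  C        -0.001989 9.9473e-04   0.001989
  E          0.05998     0.6249    0.01277
  solve Keq expr → x = 9.9473e-04; check Q = 0.02834
Then remove 0.2391 M of G.
Step 3:
                   A          G          C
  I          0.05998     0.3858    0.01277
  C        -0.002719    0.00136   0.002719
  E          0.05726     0.3871    0.01549
  solve Keq expr → x = 0.00136; check Q = 0.02834

Q₀ = 0.04023; Q > K (proceeds reverse)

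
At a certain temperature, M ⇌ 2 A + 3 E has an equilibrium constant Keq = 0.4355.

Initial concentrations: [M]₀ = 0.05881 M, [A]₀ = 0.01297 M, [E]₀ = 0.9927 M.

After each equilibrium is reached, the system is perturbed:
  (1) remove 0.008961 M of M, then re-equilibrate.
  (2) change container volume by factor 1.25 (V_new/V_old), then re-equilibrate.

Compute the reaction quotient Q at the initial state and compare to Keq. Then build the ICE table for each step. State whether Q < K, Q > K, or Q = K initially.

Q₀ = 0.002798 vs Keq = 0.4355 ⇒ Q<K, forward
Step 1:
                    M           A           E
  Initial     0.05881     0.01297      0.9927
  Change     -0.03632     0.07263      0.1089
  Equil       0.02249      0.0856       1.102
  solve Keq expr → x = 0.03632; check Q = 0.4355
Then remove 0.008961 M of M.
Step 2:
                    M           A           E
  Initial     0.01353      0.0856       1.102
  Change     0.004172   -0.008344    -0.01252
  Equil       0.01771     0.07726       1.089
  solve Keq expr → x = -0.004172; check Q = 0.4355
Then change container volume by factor 1.25 (V_new/V_old).
Step 3:
                    M           A           E
  Initial     0.01416      0.0618      0.8713
  Change    -0.005595     0.01119     0.01678
  Equil       0.00857     0.07299      0.8881
  solve Keq expr → x = 0.005595; check Q = 0.4355

Q₀ = 0.002798; Q < K (proceeds forward)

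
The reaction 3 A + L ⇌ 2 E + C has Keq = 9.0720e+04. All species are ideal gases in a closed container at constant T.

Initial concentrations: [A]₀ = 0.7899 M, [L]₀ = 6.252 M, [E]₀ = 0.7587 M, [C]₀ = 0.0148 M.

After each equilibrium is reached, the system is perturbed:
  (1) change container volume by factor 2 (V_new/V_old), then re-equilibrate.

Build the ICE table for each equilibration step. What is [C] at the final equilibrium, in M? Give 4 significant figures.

Q₀ = 0.002765 vs Keq = 9.0720e+04 ⇒ Q<K, forward
Step 1:
                   A          L          E          C
  Initial     0.7899      6.252     0.7587     0.0148
  Change     -0.7805    -0.2602     0.5203     0.2602
  Equil     0.009389      5.992      1.279      0.275
  solve Keq expr → x = 0.2602; check Q = 9.0720e+04
Then change container volume by factor 2 (V_new/V_old).
Step 2:
                   A          L          E          C
  Initial   0.004694      2.996     0.6395     0.1375
  Change    0.001209 4.0304e-04 -8.0608e-04 -4.0304e-04
  Equil     0.005903      2.996     0.6387     0.1371
  solve Keq expr → x = -4.0304e-04; check Q = 9.0720e+04

[C]_eq = 0.1371 M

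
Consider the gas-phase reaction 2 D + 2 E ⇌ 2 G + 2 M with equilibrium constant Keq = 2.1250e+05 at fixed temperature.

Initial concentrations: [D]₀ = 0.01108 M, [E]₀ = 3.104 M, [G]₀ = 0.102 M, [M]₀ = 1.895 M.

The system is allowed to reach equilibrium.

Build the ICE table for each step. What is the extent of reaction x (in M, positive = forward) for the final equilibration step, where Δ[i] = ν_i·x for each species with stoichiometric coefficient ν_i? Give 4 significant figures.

x = 0.005465 M

Q₀ = 31.59 vs Keq = 2.1250e+05 ⇒ Q<K, forward
Step 1:
                    D           E           G           M
  I           0.01108       3.104       0.102       1.895
  C          -0.01093    -0.01093     0.01093     0.01093
  E        1.5095e-04       3.093      0.1129       1.906
  solve Keq expr → x = 0.005465; check Q = 2.1250e+05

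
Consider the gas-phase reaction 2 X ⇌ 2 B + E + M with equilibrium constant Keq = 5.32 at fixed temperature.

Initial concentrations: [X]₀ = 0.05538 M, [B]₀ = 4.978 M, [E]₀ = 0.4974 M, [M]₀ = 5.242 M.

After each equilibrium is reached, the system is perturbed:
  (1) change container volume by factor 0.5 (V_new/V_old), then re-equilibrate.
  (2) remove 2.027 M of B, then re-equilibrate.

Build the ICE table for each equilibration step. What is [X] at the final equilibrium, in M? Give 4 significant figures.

[X]_eq = 1.981 M

Q₀ = 2.1067e+04 vs Keq = 5.32 ⇒ Q>K, reverse
Step 1:
                  X         B         E         M
  init      0.05538     4.978    0.4974     5.242
  Δ          0.8795   -0.8795   -0.4398   -0.4398
  eq         0.9349     4.098   0.05764     4.802
  solve Keq expr → x = -0.4398; check Q = 5.32
Then change container volume by factor 0.5 (V_new/V_old).
Step 2:
                  X         B         E         M
  init         1.87     8.197    0.1153     9.604
  Δ          0.1594   -0.1594  -0.07969  -0.07969
  eq          2.029     8.038    0.0356     9.525
  solve Keq expr → x = -0.07969; check Q = 5.32
Then remove 2.027 M of B.
Step 3:
                  X         B         E         M
  init        2.029     6.011    0.0356     9.525
  Δ        -0.04796   0.04796   0.02398   0.02398
  eq          1.981     6.059   0.05958     9.549
  solve Keq expr → x = 0.02398; check Q = 5.32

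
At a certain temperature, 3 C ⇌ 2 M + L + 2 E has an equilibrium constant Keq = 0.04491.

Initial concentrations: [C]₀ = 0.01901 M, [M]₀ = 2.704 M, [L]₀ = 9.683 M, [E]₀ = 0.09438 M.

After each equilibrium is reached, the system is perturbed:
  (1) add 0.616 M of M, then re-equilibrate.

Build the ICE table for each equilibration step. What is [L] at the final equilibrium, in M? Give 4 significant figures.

Q₀ = 9.1799e+04 vs Keq = 0.04491 ⇒ Q>K, reverse
Step 1:
                    C           M           L           E
  Initial     0.01901       2.704       9.683     0.09438
  Change       0.1391    -0.09274    -0.04637    -0.09274
  Equil        0.1581       2.611       9.637    0.001644
  solve Keq expr → x = -0.04637; check Q = 0.04491
Then add 0.616 M of M.
Step 2:
                    C           M           L           E
  Initial      0.1581       3.227       9.637    0.001644
  Change   4.6165e-04 -3.0777e-04 -1.5388e-04 -3.0777e-04
  Equil        0.1586       3.227       9.636    0.001336
  solve Keq expr → x = -1.5388e-04; check Q = 0.04491

[L]_eq = 9.636 M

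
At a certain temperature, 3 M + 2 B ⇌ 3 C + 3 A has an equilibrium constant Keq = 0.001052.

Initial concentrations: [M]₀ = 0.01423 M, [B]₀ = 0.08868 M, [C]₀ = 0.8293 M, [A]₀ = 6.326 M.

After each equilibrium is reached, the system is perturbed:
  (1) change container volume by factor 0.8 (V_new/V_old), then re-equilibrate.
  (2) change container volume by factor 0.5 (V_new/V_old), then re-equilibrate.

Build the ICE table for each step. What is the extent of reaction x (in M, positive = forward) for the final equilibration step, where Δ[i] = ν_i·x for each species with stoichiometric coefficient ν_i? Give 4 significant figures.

Q₀ = 6.3717e+09 vs Keq = 0.001052 ⇒ Q>K, reverse
Step 1:
                    M           B           C           A
  init        0.01423     0.08868      0.8293       6.326
  Δ             0.818      0.5453      -0.818      -0.818
  eq           0.8322       0.634     0.01134       5.508
  solve Keq expr → x = -0.2727; check Q = 0.001052
Then change container volume by factor 0.8 (V_new/V_old).
Step 2:
                    M           B           C           A
  init           1.04      0.7925     0.01418       6.885
  Δ        9.9428e-04  6.6285e-04 -9.9428e-04 -9.9428e-04
  eq            1.041      0.7931     0.01318       6.884
  solve Keq expr → x = -3.3143e-04; check Q = 0.001052
Then change container volume by factor 0.5 (V_new/V_old).
Step 3:
                    M           B           C           A
  init          2.082       1.586     0.02636       13.77
  Δ          0.005345    0.003563   -0.005345   -0.005345
  eq            2.088        1.59     0.02102       13.76
  solve Keq expr → x = -0.001782; check Q = 0.001052

x = -0.001782 M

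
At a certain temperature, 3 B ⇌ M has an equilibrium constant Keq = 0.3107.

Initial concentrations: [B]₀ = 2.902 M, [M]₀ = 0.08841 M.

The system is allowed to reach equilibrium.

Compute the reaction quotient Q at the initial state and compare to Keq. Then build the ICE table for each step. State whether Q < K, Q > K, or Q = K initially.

Q₀ = 0.003618 vs Keq = 0.3107 ⇒ Q<K, forward
Step 1:
                    B           M
  I             2.902     0.08841
  C            -1.634      0.5447
  E             1.268      0.6331
  solve Keq expr → x = 0.5447; check Q = 0.3107

Q₀ = 0.003618; Q < K (proceeds forward)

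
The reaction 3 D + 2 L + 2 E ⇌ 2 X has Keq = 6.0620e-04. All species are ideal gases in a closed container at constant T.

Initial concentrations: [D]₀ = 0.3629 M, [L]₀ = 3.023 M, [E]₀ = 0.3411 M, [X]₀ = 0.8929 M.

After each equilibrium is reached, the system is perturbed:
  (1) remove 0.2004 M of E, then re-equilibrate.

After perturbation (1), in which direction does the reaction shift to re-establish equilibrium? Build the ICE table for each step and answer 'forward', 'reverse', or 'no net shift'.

Direction: reverse

Q₀ = 15.69 vs Keq = 6.0620e-04 ⇒ Q>K, reverse
Step 1:
                  D         L         E         X
  init       0.3629     3.023    0.3411    0.8929
  Δ           1.083    0.7223    0.7223   -0.7223
  eq          1.446     3.745     1.063    0.1706
  solve Keq expr → x = -0.3612; check Q = 6.0620e-04
Then remove 0.2004 M of E.
Step 2:
                  D         L         E         X
  init        1.446     3.745     0.863    0.1706
  Δ         0.03391   0.02261   0.02261  -0.02261
  eq           1.48     3.768    0.8856     0.148
  solve Keq expr → x = -0.0113; check Q = 6.0620e-04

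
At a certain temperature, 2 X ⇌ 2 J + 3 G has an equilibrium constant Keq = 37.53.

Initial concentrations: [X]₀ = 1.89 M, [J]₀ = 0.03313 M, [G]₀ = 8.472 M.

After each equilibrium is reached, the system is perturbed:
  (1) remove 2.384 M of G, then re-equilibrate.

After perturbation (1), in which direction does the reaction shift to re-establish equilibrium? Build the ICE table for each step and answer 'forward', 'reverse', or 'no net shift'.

Q₀ = 0.1868 vs Keq = 37.53 ⇒ Q<K, forward
Step 1:
                  X         J         G
  init         1.89   0.03313     8.472
  Δ         -0.3245    0.3245    0.4868
  eq          1.565    0.3577     8.959
  solve Keq expr → x = 0.1623; check Q = 37.53
Then remove 2.384 M of G.
Step 2:
                  X         J         G
  init        1.565    0.3577     6.575
  Δ         -0.1377    0.1377    0.2065
  eq          1.428    0.4953     6.781
  solve Keq expr → x = 0.06884; check Q = 37.53

Direction: forward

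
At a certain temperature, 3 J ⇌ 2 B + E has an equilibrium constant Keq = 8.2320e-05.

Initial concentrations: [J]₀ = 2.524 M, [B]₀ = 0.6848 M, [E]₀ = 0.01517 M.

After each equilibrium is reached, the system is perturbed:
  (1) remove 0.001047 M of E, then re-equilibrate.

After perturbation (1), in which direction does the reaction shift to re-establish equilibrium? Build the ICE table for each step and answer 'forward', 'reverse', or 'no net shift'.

Q₀ = 4.4243e-04 vs Keq = 8.2320e-05 ⇒ Q>K, reverse
Step 1:
                   J          B          E
  I            2.524     0.6848    0.01517
  C          0.03602   -0.02401   -0.01201
  E             2.56     0.6608   0.003163
  solve Keq expr → x = -0.01201; check Q = 8.2320e-05
Then remove 0.001047 M of E.
Step 2:
                   J          B          E
  I             2.56     0.6608   0.002116
  C        -0.003049   0.002033   0.001016
  E            2.557     0.6628   0.003133
  solve Keq expr → x = 0.001016; check Q = 8.2320e-05

Direction: forward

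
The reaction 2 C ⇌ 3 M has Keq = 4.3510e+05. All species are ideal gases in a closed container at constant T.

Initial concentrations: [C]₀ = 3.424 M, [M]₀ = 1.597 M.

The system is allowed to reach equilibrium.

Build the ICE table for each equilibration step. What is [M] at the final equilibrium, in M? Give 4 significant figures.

Q₀ = 0.3474 vs Keq = 4.3510e+05 ⇒ Q<K, forward
Step 1:
                    C           M
  init          3.424       1.597
  Δ            -3.398       5.097
  eq          0.02625       6.694
  solve Keq expr → x = 1.699; check Q = 4.3510e+05

[M]_eq = 6.694 M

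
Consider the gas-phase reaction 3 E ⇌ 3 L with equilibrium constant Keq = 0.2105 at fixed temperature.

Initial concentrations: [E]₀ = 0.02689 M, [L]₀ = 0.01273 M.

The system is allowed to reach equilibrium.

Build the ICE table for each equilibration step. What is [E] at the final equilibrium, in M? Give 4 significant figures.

Q₀ = 0.1061 vs Keq = 0.2105 ⇒ Q<K, forward
Step 1:
                    E           L
  I           0.02689     0.01273
  C         -0.002048    0.002048
  E           0.02484     0.01478
  solve Keq expr → x = 6.8258e-04; check Q = 0.2105

[E]_eq = 0.02484 M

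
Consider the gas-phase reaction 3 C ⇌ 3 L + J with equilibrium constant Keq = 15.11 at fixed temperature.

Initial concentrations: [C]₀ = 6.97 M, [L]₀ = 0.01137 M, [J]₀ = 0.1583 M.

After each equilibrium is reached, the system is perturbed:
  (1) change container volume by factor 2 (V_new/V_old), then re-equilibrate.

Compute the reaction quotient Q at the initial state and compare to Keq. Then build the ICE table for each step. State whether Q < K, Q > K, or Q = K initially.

Q₀ = 6.8717e-10 vs Keq = 15.11 ⇒ Q<K, forward
Step 1:
                    C           L           J
  init           6.97     0.01137      0.1583
  Δ             -4.69        4.69       1.563
  eq             2.28       4.702       1.722
  solve Keq expr → x = 1.563; check Q = 15.11
Then change container volume by factor 2 (V_new/V_old).
Step 2:
                    C           L           J
  init           1.14       2.351      0.8609
  Δ            -0.156       0.156     0.05201
  eq           0.9837       2.507      0.9129
  solve Keq expr → x = 0.05201; check Q = 15.11

Q₀ = 6.8717e-10; Q < K (proceeds forward)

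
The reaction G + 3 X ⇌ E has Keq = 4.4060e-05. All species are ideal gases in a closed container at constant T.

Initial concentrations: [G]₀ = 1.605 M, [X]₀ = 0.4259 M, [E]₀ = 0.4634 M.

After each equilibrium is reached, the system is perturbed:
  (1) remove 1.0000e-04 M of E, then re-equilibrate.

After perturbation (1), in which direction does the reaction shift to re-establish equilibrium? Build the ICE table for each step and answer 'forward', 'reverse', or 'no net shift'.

Direction: forward

Q₀ = 3.737 vs Keq = 4.4060e-05 ⇒ Q>K, reverse
Step 1:
                    G           X           E
  Initial       1.605      0.4259      0.4634
  Change       0.4629       1.389     -0.4629
  Equil         2.068       1.814  5.4427e-04
  solve Keq expr → x = -0.4629; check Q = 4.4060e-05
Then remove 1.0000e-04 M of E.
Step 2:
                    G           X           E
  Initial       2.068       1.814  4.4427e-04
  Change  -9.9705e-05 -2.9911e-04  9.9705e-05
  Equil         2.068       1.814  5.4397e-04
  solve Keq expr → x = 9.9705e-05; check Q = 4.4060e-05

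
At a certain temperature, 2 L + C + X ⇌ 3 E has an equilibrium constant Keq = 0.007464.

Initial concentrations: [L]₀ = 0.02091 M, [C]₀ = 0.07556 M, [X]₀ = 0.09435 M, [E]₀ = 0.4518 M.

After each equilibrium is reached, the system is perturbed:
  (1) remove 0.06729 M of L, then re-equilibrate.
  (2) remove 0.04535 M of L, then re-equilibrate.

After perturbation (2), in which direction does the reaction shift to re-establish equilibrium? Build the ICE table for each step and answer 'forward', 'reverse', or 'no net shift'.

Direction: reverse

Q₀ = 2.9587e+04 vs Keq = 0.007464 ⇒ Q>K, reverse
Step 1:
                  L         C         X         E
  Initial   0.02091   0.07556   0.09435    0.4518
  Change     0.2796    0.1398    0.1398   -0.4194
  Equil      0.3005    0.2154    0.2342   0.03239
  solve Keq expr → x = -0.1398; check Q = 0.007464
Then remove 0.06729 M of L.
Step 2:
                  L         C         X         E
  Initial    0.2332    0.2154    0.2342   0.03239
  Change   0.003111  0.001556  0.001556 -0.004667
  Equil      0.2363    0.2169    0.2357   0.02773
  solve Keq expr → x = -0.001556; check Q = 0.007464
Then remove 0.04535 M of L.
Step 3:
                  L         C         X         E
  Initial     0.191    0.2169    0.2357   0.02773
  Change   0.002267  0.001133  0.001133   -0.0034
  Equil      0.1933    0.2181    0.2368   0.02433
  solve Keq expr → x = -0.001133; check Q = 0.007464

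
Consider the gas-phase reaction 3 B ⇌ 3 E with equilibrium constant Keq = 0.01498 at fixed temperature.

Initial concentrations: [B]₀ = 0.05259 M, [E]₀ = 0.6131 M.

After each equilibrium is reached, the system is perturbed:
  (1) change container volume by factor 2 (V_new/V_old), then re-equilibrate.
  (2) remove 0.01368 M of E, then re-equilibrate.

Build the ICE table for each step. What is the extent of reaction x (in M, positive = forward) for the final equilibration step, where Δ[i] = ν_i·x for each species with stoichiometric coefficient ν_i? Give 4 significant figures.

x = 0.003658 M

Q₀ = 1584 vs Keq = 0.01498 ⇒ Q>K, reverse
Step 1:
                   B          E
  init       0.05259     0.6131
  Δ           0.4815    -0.4815
  eq           0.534     0.1316
  solve Keq expr → x = -0.1605; check Q = 0.01498
Then change container volume by factor 2 (V_new/V_old).
Step 2:
                   B          E
  init         0.267    0.06582
  Δ                0          0
  eq           0.267    0.06582
  solve Keq expr → x = 0; check Q = 0.01498
Then remove 0.01368 M of E.
Step 3:
                   B          E
  init         0.267    0.05214
  Δ         -0.01097    0.01097
  eq           0.256    0.06312
  solve Keq expr → x = 0.003658; check Q = 0.01498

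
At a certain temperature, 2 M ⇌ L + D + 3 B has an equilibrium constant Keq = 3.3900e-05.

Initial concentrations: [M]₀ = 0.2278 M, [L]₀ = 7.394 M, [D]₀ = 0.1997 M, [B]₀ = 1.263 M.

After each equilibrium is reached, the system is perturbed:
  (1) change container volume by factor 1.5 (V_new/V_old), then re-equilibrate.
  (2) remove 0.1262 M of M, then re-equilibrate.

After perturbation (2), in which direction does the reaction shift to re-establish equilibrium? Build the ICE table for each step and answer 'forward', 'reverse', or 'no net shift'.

Q₀ = 57.33 vs Keq = 3.3900e-05 ⇒ Q>K, reverse
Step 1:
                  M         L         D         B
  Initial    0.2278     7.394    0.1997     1.263
  Change     0.3994   -0.1997   -0.1997   -0.5991
  Equil      0.6272     7.194 6.3337e-06    0.6639
  solve Keq expr → x = -0.1997; check Q = 3.3900e-05
Then change container volume by factor 1.5 (V_new/V_old).
Step 2:
                  M         L         D         B
  Initial    0.4181     4.796 4.2225e-06    0.4426
  Change  -2.0048e-05 1.0024e-05 1.0024e-05 3.0072e-05
  Equil      0.4181     4.796 1.4247e-05    0.4426
  solve Keq expr → x = 1.0024e-05; check Q = 3.3900e-05
Then remove 0.1262 M of M.
Step 3:
                  M         L         D         B
  Initial    0.2919     4.796 1.4247e-05    0.4426
  Change  1.4601e-05 -7.3006e-06 -7.3006e-06 -2.1902e-05
  Equil      0.2919     4.796 6.9460e-06    0.4426
  solve Keq expr → x = -7.3006e-06; check Q = 3.3900e-05

Direction: reverse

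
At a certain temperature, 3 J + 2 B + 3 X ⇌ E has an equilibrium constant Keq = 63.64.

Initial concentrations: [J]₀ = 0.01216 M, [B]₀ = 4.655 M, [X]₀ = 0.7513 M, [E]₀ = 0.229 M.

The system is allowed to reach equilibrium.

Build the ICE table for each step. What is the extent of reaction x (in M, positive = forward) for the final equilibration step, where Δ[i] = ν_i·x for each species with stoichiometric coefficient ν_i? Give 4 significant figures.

x = -0.01798 M

Q₀ = 1.3860e+04 vs Keq = 63.64 ⇒ Q>K, reverse
Step 1:
                    J           B           X           E
  init        0.01216       4.655      0.7513       0.229
  Δ           0.05393     0.03595     0.05393    -0.01798
  eq          0.06609       4.691      0.8052       0.211
  solve Keq expr → x = -0.01798; check Q = 63.64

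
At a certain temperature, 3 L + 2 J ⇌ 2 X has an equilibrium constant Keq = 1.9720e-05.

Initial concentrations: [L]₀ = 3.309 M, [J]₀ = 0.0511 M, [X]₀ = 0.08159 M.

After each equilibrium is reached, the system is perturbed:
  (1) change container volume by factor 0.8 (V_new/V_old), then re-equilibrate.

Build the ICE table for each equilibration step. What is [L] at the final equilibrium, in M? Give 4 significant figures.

[L]_eq = 4.28 M

Q₀ = 0.07036 vs Keq = 1.9720e-05 ⇒ Q>K, reverse
Step 1:
                   L          J          X
  Initial      3.309     0.0511    0.08159
  Change      0.1169    0.07796   -0.07796
  Equil        3.426     0.1291   0.003634
  solve Keq expr → x = -0.03898; check Q = 1.9720e-05
Then change container volume by factor 0.8 (V_new/V_old).
Step 2:
                   L          J          X
  Initial      4.282     0.1613   0.004543
  Change   -0.002598  -0.001732   0.001732
  Equil         4.28     0.1596   0.006275
  solve Keq expr → x = 8.6601e-04; check Q = 1.9720e-05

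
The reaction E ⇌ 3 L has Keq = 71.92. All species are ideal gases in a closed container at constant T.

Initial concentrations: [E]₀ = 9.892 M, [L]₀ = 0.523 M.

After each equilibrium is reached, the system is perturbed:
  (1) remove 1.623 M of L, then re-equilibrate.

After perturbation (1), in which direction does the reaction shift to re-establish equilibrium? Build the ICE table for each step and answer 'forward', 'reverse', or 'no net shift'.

Q₀ = 0.01446 vs Keq = 71.92 ⇒ Q<K, forward
Step 1:
                   E          L
  init         9.892      0.523
  Δ           -2.523       7.57
  eq           7.369      8.093
  solve Keq expr → x = 2.523; check Q = 71.92
Then remove 1.623 M of L.
Step 2:
                   E          L
  init         7.369       6.47
  Δ           -0.481      1.443
  eq           6.888      7.912
  solve Keq expr → x = 0.481; check Q = 71.92

Direction: forward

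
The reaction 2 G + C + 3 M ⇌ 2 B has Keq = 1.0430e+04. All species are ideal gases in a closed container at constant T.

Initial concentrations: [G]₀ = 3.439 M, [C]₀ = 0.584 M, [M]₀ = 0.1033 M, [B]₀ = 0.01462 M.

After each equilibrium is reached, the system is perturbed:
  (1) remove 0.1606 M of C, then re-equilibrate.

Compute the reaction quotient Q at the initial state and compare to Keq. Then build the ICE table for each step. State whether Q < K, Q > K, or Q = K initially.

Q₀ = 0.02807 vs Keq = 1.0430e+04 ⇒ Q<K, forward
Step 1:
                   G          C          M          B
  init         3.439      0.584     0.1033    0.01462
  Δ         -0.06578   -0.03289   -0.09868    0.06578
  eq           3.373     0.5511   0.004624     0.0804
  solve Keq expr → x = 0.03289; check Q = 1.0430e+04
Then remove 0.1606 M of C.
Step 2:
                   G          C          M          B
  init         3.373     0.3905   0.004624     0.0804
  Δ       3.6385e-04 1.8192e-04 5.4577e-04 -3.6385e-04
  eq           3.374     0.3907   0.005169    0.08004
  solve Keq expr → x = -1.8192e-04; check Q = 1.0430e+04

Q₀ = 0.02807; Q < K (proceeds forward)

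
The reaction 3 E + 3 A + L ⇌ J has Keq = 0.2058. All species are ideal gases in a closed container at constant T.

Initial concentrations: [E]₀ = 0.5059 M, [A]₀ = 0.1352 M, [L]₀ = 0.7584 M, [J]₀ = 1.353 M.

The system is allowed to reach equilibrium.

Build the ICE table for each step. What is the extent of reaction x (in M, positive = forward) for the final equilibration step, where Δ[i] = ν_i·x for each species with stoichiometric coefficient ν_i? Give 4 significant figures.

Q₀ = 5575 vs Keq = 0.2058 ⇒ Q>K, reverse
Step 1:
                  E         A         L         J
  Initial    0.5059    0.1352    0.7584     1.353
  Change     0.9819    0.9819    0.3273   -0.3273
  Equil       1.488     1.117     1.086     1.026
  solve Keq expr → x = -0.3273; check Q = 0.2058

x = -0.3273 M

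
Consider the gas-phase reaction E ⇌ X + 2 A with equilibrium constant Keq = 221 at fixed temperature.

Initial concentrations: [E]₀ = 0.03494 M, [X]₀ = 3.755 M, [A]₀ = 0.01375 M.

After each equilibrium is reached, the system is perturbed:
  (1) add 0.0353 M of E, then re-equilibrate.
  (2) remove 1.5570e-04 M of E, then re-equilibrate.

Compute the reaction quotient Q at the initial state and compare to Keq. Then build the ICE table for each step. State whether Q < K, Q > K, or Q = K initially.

Q₀ = 0.02032; Q < K (proceeds forward)

Q₀ = 0.02032 vs Keq = 221 ⇒ Q<K, forward
Step 1:
                   E          X          A
  Initial    0.03494      3.755    0.01375
  Change    -0.03482    0.03482    0.06964
  Equil   1.1925e-04       3.79    0.08339
  solve Keq expr → x = 0.03482; check Q = 221
Then add 0.0353 M of E.
Step 2:
                   E          X          A
  Initial    0.03542       3.79    0.08339
  Change    -0.03501    0.03501    0.07002
  Equil   4.0734e-04      3.825     0.1534
  solve Keq expr → x = 0.03501; check Q = 221
Then remove 1.5570e-04 M of E.
Step 3:
                   E          X          A
  Initial 2.5164e-04      3.825     0.1534
  Change  1.5405e-04 -1.5405e-04 -3.0810e-04
  Equil   4.0569e-04      3.825     0.1531
  solve Keq expr → x = -1.5405e-04; check Q = 221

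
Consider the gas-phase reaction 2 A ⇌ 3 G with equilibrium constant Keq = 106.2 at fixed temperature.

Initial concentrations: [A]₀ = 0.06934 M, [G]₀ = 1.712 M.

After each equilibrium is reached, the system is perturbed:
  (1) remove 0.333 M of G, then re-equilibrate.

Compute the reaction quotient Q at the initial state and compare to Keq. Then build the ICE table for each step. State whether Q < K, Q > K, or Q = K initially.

Q₀ = 1044 vs Keq = 106.2 ⇒ Q>K, reverse
Step 1:
                    A           G
  Initial     0.06934       1.712
  Change       0.1158     -0.1737
  Equil        0.1851       1.538
  solve Keq expr → x = -0.0579; check Q = 106.2
Then remove 0.333 M of G.
Step 2:
                    A           G
  Initial      0.1851       1.205
  Change     -0.04564     0.06846
  Equil        0.1395       1.274
  solve Keq expr → x = 0.02282; check Q = 106.2

Q₀ = 1044; Q > K (proceeds reverse)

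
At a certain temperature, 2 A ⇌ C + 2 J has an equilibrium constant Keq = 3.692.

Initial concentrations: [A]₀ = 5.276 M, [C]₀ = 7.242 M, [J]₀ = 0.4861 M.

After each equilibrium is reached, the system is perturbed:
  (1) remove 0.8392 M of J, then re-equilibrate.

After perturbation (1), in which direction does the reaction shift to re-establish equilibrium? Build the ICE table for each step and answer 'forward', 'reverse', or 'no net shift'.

Q₀ = 0.06148 vs Keq = 3.692 ⇒ Q<K, forward
Step 1:
                    A           C           J
  Initial       5.276       7.242      0.4861
  Change       -1.831      0.9156       1.831
  Equil         3.445       8.158       2.317
  solve Keq expr → x = 0.9156; check Q = 3.692
Then remove 0.8392 M of J.
Step 2:
                    A           C           J
  Initial       3.445       8.158       1.478
  Change      -0.4844      0.2422      0.4844
  Equil          2.96         8.4       1.963
  solve Keq expr → x = 0.2422; check Q = 3.692

Direction: forward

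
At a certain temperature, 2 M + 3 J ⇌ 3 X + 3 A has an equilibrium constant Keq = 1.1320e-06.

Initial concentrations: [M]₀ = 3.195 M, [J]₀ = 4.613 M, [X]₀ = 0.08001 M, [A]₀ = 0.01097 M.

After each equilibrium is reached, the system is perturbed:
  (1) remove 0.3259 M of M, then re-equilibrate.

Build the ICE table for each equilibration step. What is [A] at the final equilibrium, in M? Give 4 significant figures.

Q₀ = 6.7478e-13 vs Keq = 1.1320e-06 ⇒ Q<K, forward
Step 1:
                   M          J          X          A
  init         3.195      4.613    0.08001    0.01097
  Δ          -0.1761    -0.2641     0.2641     0.2641
  eq           3.019      4.349     0.3441     0.2751
  solve Keq expr → x = 0.08804; check Q = 1.1320e-06
Then remove 0.3259 M of M.
Step 2:
                   M          J          X          A
  init         2.693      4.349     0.3441     0.2751
  Δ         0.007196    0.01079   -0.01079   -0.01079
  eq             2.7       4.36     0.3333     0.2643
  solve Keq expr → x = -0.003598; check Q = 1.1320e-06

[A]_eq = 0.2643 M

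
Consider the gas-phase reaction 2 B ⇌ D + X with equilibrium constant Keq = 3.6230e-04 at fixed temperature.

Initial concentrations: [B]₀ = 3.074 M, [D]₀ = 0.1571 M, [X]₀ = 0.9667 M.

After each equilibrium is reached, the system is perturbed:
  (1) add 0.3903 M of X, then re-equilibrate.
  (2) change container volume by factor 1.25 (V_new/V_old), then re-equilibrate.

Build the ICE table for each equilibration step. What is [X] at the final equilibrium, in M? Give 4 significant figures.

Q₀ = 0.01607 vs Keq = 3.6230e-04 ⇒ Q>K, reverse
Step 1:
                  B         D         X
  Initial     3.074    0.1571    0.9667
  Change     0.3041    -0.152    -0.152
  Equil       3.378  0.005075    0.8147
  solve Keq expr → x = -0.152; check Q = 3.6230e-04
Then add 0.3903 M of X.
Step 2:
                  B         D         X
  Initial     3.378  0.005075     1.205
  Change   0.003265 -0.001632 -0.001632
  Equil       3.381  0.003442     1.203
  solve Keq expr → x = -0.001632; check Q = 3.6230e-04
Then change container volume by factor 1.25 (V_new/V_old).
Step 3:
                  B         D         X
  Initial     2.705  0.002754    0.9627
  Change          0         0         0
  Equil       2.705  0.002754    0.9627
  solve Keq expr → x = 0; check Q = 3.6230e-04

[X]_eq = 0.9627 M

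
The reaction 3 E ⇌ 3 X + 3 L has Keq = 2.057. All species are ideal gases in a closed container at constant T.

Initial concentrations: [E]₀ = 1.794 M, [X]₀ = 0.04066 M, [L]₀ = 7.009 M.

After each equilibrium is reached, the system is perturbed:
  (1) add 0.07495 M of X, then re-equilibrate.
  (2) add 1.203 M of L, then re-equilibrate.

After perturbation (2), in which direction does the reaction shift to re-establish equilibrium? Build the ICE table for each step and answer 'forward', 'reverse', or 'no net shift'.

Q₀ = 0.004009 vs Keq = 2.057 ⇒ Q<K, forward
Step 1:
                  E         X         L
  init        1.794   0.04066     7.009
  Δ         -0.2334    0.2334    0.2334
  eq          1.561     0.274     7.242
  solve Keq expr → x = 0.0778; check Q = 2.057
Then add 0.07495 M of X.
Step 2:
                  E         X         L
  init        1.561     0.349     7.242
  Δ         0.06167  -0.06167  -0.06167
  eq          1.622    0.2873     7.181
  solve Keq expr → x = -0.02056; check Q = 2.057
Then add 1.203 M of L.
Step 3:
                  E         X         L
  init        1.622    0.2873     8.384
  Δ         0.03489  -0.03489  -0.03489
  eq          1.657    0.2524     8.349
  solve Keq expr → x = -0.01163; check Q = 2.057

Direction: reverse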